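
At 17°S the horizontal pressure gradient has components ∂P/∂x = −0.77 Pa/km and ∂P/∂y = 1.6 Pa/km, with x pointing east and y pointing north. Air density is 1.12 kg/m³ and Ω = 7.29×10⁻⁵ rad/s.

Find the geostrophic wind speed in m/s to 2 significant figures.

37 m/s

Coriolis parameter at 17°S:
f = 2Ω sin φ = 2 × 7.29×10⁻⁵ × sin 17° = 4.26×10⁻⁵ s⁻¹
In the Southern Hemisphere f is negative: f = −4.26×10⁻⁵ s⁻¹.
Component geostrophic relations (x east, y north):
u_g = −(1/(fρ)) ∂P/∂y,  v_g = (1/(fρ)) ∂P/∂x
u_g = −(1.6×10⁻³)/(−4.26×10⁻⁵ × 1.12) = 33.5 m/s;  v_g = (−0.77×10⁻³)/(−4.26×10⁻⁵ × 1.12) = 16.1 m/s
|V_g| = √(u_g² + v_g²) = 37.2 m/s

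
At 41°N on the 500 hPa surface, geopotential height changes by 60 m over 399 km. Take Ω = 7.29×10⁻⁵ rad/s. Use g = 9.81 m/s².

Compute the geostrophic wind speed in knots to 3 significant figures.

Coriolis parameter at 41°N:
f = 2Ω sin φ = 2 × 7.29×10⁻⁵ × sin 41° = 9.57×10⁻⁵ s⁻¹
Height gradient: |∂Z/∂n| = 60 m / 399000 m = 1.50×10⁻⁴
On a pressure surface, geostrophic balance gives V_g = (g/f)|∂Z/∂n|:
V_g = 9.81 × 1.50×10⁻⁴ / 9.57×10⁻⁵ = 15.4 m/s
Converting: 15.4 m/s × 1.944 = 30.0 knots

30.0 knots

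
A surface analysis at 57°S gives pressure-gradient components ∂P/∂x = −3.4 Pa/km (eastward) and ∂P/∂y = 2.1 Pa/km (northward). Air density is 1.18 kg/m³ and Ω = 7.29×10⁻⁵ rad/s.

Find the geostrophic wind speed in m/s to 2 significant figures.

28 m/s

Coriolis parameter at 57°S:
f = 2Ω sin φ = 2 × 7.29×10⁻⁵ × sin 57° = 1.22×10⁻⁴ s⁻¹
In the Southern Hemisphere f is negative: f = −1.22×10⁻⁴ s⁻¹.
Component geostrophic relations (x east, y north):
u_g = −(1/(fρ)) ∂P/∂y,  v_g = (1/(fρ)) ∂P/∂x
u_g = −(2.1×10⁻³)/(−1.22×10⁻⁴ × 1.18) = 14.6 m/s;  v_g = (−3.4×10⁻³)/(−1.22×10⁻⁴ × 1.18) = 23.6 m/s
|V_g| = √(u_g² + v_g²) = 27.7 m/s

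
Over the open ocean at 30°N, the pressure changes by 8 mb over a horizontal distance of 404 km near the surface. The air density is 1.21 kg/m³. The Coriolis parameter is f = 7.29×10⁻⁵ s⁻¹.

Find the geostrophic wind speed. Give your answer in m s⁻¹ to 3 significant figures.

Pressure gradient: |∂P/∂n| = 800 Pa / 404000 m = 1.98×10⁻³ Pa/m
Geostrophic balance (pressure-gradient force = Coriolis force):
V_g = (1/(fρ)) |∂P/∂n| = 1.98×10⁻³ / (7.29×10⁻⁵ × 1.21) = 22.4 m/s

22.4 m s⁻¹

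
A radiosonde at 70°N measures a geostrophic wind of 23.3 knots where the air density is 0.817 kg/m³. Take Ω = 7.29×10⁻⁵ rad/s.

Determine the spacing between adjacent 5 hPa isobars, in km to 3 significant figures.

373 km

Coriolis parameter at 70°N:
f = 2Ω sin φ = 2 × 7.29×10⁻⁵ × sin 70° = 1.37×10⁻⁴ s⁻¹
Wind speed in SI: 23.3 knots = 12.0 m/s
Geostrophic balance rearranged: |∂P/∂n| = f ρ V_g
|∂P/∂n| = 1.37×10⁻⁴ × 0.817 × 12.0 = 1.34×10⁻³ Pa/m
Isobar spacing: Δn = ΔP/|∂P/∂n| = 500 Pa / 1.34×10⁻³ Pa/m = 372658 m ≈ 373 km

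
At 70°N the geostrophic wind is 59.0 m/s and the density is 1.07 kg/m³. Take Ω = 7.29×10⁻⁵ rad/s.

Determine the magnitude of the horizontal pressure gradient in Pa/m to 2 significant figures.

Coriolis parameter at 70°N:
f = 2Ω sin φ = 2 × 7.29×10⁻⁵ × sin 70° = 1.37×10⁻⁴ s⁻¹
Geostrophic balance rearranged: |∂P/∂n| = f ρ V_g
|∂P/∂n| = 1.37×10⁻⁴ × 1.07 × 59.0 = 8.65×10⁻³ Pa/m

8.6×10⁻³ Pa/m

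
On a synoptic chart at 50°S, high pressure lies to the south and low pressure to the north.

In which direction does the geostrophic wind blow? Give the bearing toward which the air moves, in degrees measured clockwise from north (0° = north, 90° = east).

The pressure-gradient force points toward the north (bearing 000°).
Geostrophic balance: in the Southern Hemisphere the Coriolis force deflects motion to the left, so the geostrophic wind blows 90° to the left of the pressure-gradient force (low pressure on the right).
Rotating 000° by 90° counterclockwise gives 270° — the wind blows toward the west.

270°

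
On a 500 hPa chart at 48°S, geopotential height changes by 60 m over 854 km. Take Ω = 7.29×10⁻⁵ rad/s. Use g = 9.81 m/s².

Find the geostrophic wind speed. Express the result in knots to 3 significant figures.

12.4 knots

Coriolis parameter at 48°S:
f = 2Ω sin φ = 2 × 7.29×10⁻⁵ × sin 48° = 1.08×10⁻⁴ s⁻¹
Height gradient: |∂Z/∂n| = 60 m / 854000 m = 7.03×10⁻⁵
On a pressure surface, geostrophic balance gives V_g = (g/f)|∂Z/∂n|:
V_g = 9.81 × 7.03×10⁻⁵ / 1.08×10⁻⁴ = 6.36 m/s
Converting: 6.36 m/s × 1.944 = 12.4 knots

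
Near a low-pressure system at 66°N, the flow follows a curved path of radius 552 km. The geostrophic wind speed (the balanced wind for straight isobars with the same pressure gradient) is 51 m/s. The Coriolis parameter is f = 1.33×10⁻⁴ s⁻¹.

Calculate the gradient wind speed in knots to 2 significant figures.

67 knots

Around a low, centrifugal force acts outward with Coriolis, so pressure-gradient force balances both:
(1/ρ)|∂P/∂n| = fV + V²/R  →  V² + fR·V − fR·V_g = 0
With fR = 1.33×10⁻⁴ × 552×10³ m = 73.4 m/s:
V = [−fR + √((fR)² + 4 fR V_g)]/2 = [−73.4 + √(73.4² + 4×73.4×51)]/2 = 34.6 m/s
Subgeostrophic (V < V_g = 51 m/s), as expected around a low.
Converting: 34.6 m/s × 1.944 = 67 knots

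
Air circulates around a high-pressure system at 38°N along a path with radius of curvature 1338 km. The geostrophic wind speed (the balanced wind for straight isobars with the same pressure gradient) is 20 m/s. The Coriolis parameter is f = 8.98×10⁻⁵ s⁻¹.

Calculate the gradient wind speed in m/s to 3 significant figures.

25.3 m/s

Around a high, pressure-gradient force acts outward with centrifugal, so Coriolis balances both:
fV = (1/ρ)|∂P/∂n| + V²/R  →  V² − fR·V + fR·V_g = 0
With fR = 8.98×10⁻⁵ × 1338×10³ m = 120 m/s:
V = [fR − √((fR)² − 4 fR V_g)]/2 = [120 − √(120² − 4×120×20)]/2 = 25.3 m/s
Supergeostrophic (V > V_g = 20 m/s), as expected around a high.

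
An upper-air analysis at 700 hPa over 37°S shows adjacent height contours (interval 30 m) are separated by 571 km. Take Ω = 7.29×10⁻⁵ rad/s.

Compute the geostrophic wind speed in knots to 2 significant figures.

11 knots

Coriolis parameter at 37°S:
f = 2Ω sin φ = 2 × 7.29×10⁻⁵ × sin 37° = 8.77×10⁻⁵ s⁻¹
Height gradient: |∂Z/∂n| = 30 m / 571000 m = 5.25×10⁻⁵
On a pressure surface, geostrophic balance gives V_g = (g/f)|∂Z/∂n|:
V_g = 9.81 × 5.25×10⁻⁵ / 8.77×10⁻⁵ = 5.87 m/s
Converting: 5.87 m/s × 1.944 = 11 knots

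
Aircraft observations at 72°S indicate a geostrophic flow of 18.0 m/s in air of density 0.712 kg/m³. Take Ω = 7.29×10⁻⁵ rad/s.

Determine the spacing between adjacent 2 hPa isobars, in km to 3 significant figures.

Coriolis parameter at 72°S:
f = 2Ω sin φ = 2 × 7.29×10⁻⁵ × sin 72° = 1.39×10⁻⁴ s⁻¹
Geostrophic balance rearranged: |∂P/∂n| = f ρ V_g
|∂P/∂n| = 1.39×10⁻⁴ × 0.712 × 18.0 = 1.78×10⁻³ Pa/m
Isobar spacing: Δn = ΔP/|∂P/∂n| = 200 Pa / 1.78×10⁻³ Pa/m = 112542 m ≈ 113 km

113 km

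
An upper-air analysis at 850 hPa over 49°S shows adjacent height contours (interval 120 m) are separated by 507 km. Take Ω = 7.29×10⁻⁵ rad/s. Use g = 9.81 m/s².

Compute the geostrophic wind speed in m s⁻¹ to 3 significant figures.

Coriolis parameter at 49°S:
f = 2Ω sin φ = 2 × 7.29×10⁻⁵ × sin 49° = 1.10×10⁻⁴ s⁻¹
Height gradient: |∂Z/∂n| = 120 m / 507000 m = 2.37×10⁻⁴
On a pressure surface, geostrophic balance gives V_g = (g/f)|∂Z/∂n|:
V_g = 9.81 × 2.37×10⁻⁴ / 1.10×10⁻⁴ = 21.1 m/s

21.1 m s⁻¹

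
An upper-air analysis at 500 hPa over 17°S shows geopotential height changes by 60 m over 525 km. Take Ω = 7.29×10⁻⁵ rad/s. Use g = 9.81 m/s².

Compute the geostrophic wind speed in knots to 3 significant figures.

Coriolis parameter at 17°S:
f = 2Ω sin φ = 2 × 7.29×10⁻⁵ × sin 17° = 4.26×10⁻⁵ s⁻¹
Height gradient: |∂Z/∂n| = 60 m / 525000 m = 1.14×10⁻⁴
On a pressure surface, geostrophic balance gives V_g = (g/f)|∂Z/∂n|:
V_g = 9.81 × 1.14×10⁻⁴ / 4.26×10⁻⁵ = 26.3 m/s
Converting: 26.3 m/s × 1.944 = 51.1 knots

51.1 knots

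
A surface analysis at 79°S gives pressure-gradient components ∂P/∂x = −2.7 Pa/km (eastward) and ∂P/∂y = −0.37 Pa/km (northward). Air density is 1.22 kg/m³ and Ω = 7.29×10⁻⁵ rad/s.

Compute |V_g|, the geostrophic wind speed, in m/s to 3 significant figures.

Coriolis parameter at 79°S:
f = 2Ω sin φ = 2 × 7.29×10⁻⁵ × sin 79° = 1.43×10⁻⁴ s⁻¹
In the Southern Hemisphere f is negative: f = −1.43×10⁻⁴ s⁻¹.
Component geostrophic relations (x east, y north):
u_g = −(1/(fρ)) ∂P/∂y,  v_g = (1/(fρ)) ∂P/∂x
u_g = −(−0.37×10⁻³)/(−1.43×10⁻⁴ × 1.22) = −2.12 m/s;  v_g = (−2.7×10⁻³)/(−1.43×10⁻⁴ × 1.22) = 15.5 m/s
|V_g| = √(u_g² + v_g²) = 15.6 m/s

15.6 m/s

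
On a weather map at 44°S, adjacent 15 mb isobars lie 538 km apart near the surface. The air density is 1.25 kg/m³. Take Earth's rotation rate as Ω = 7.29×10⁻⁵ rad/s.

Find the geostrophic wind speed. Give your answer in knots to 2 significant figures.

Coriolis parameter at 44°S:
f = 2Ω sin φ = 2 × 7.29×10⁻⁵ × sin 44° = 1.01×10⁻⁴ s⁻¹
Pressure gradient: |∂P/∂n| = 1500 Pa / 538000 m = 2.79×10⁻³ Pa/m
Geostrophic balance (pressure-gradient force = Coriolis force):
V_g = (1/(fρ)) |∂P/∂n| = 2.79×10⁻³ / (1.01×10⁻⁴ × 1.25) = 22.0 m/s
Converting: 22.0 m/s × 1.944 = 43 knots

43 knots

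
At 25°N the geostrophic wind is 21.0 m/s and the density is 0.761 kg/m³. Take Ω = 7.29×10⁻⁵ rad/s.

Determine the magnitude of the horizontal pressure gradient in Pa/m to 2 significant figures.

9.8×10⁻⁴ Pa/m

Coriolis parameter at 25°N:
f = 2Ω sin φ = 2 × 7.29×10⁻⁵ × sin 25° = 6.16×10⁻⁵ s⁻¹
Geostrophic balance rearranged: |∂P/∂n| = f ρ V_g
|∂P/∂n| = 6.16×10⁻⁵ × 0.761 × 21.0 = 9.85×10⁻⁴ Pa/m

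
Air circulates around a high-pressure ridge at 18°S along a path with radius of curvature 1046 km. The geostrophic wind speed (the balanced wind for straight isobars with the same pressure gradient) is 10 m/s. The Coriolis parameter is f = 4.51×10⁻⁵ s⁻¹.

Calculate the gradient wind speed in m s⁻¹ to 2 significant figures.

Around a high, pressure-gradient force acts outward with centrifugal, so Coriolis balances both:
fV = (1/ρ)|∂P/∂n| + V²/R  →  V² − fR·V + fR·V_g = 0
With fR = 4.51×10⁻⁵ × 1046×10³ m = 47.2 m/s:
V = [fR − √((fR)² − 4 fR V_g)]/2 = [47.2 − √(47.2² − 4×47.2×10)]/2 = 14.4 m/s
Supergeostrophic (V > V_g = 10 m/s), as expected around a high.

14 m s⁻¹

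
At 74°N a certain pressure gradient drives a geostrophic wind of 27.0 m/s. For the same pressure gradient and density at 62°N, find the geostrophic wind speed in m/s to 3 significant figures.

29.4 m/s

With the same pressure gradient and density, V_g ∝ 1/f ∝ 1/sin φ.
V₂ = V₁ · sin φ₁ / sin φ₂ = 27.0 × sin 74° / sin 62°
V₂ = 27.0 × 0.9613/0.8829 = 29.4 m/s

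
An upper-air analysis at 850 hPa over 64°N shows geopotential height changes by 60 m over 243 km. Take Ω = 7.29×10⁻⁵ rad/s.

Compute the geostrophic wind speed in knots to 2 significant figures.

Coriolis parameter at 64°N:
f = 2Ω sin φ = 2 × 7.29×10⁻⁵ × sin 64° = 1.31×10⁻⁴ s⁻¹
Height gradient: |∂Z/∂n| = 60 m / 243000 m = 2.47×10⁻⁴
On a pressure surface, geostrophic balance gives V_g = (g/f)|∂Z/∂n|:
V_g = 9.81 × 2.47×10⁻⁴ / 1.31×10⁻⁴ = 18.5 m/s
Converting: 18.5 m/s × 1.944 = 36 knots

36 knots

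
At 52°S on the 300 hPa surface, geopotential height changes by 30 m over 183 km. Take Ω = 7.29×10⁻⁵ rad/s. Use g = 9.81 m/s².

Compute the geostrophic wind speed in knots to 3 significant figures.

27.2 knots

Coriolis parameter at 52°S:
f = 2Ω sin φ = 2 × 7.29×10⁻⁵ × sin 52° = 1.15×10⁻⁴ s⁻¹
Height gradient: |∂Z/∂n| = 30 m / 183000 m = 1.64×10⁻⁴
On a pressure surface, geostrophic balance gives V_g = (g/f)|∂Z/∂n|:
V_g = 9.81 × 1.64×10⁻⁴ / 1.15×10⁻⁴ = 14.0 m/s
Converting: 14.0 m/s × 1.944 = 27.2 knots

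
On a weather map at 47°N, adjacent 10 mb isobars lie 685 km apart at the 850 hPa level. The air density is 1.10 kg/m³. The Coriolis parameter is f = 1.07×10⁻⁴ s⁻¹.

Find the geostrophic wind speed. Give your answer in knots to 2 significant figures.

24 knots

Pressure gradient: |∂P/∂n| = 1000 Pa / 685000 m = 1.46×10⁻³ Pa/m
Geostrophic balance (pressure-gradient force = Coriolis force):
V_g = (1/(fρ)) |∂P/∂n| = 1.46×10⁻³ / (1.07×10⁻⁴ × 1.10) = 12.4 m/s
Converting: 12.4 m/s × 1.944 = 24 knots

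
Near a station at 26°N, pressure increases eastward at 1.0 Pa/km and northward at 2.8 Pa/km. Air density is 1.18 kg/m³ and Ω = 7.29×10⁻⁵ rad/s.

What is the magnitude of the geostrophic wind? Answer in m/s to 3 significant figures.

Coriolis parameter at 26°N:
f = 2Ω sin φ = 2 × 7.29×10⁻⁵ × sin 26° = 6.39×10⁻⁵ s⁻¹
Component geostrophic relations (x east, y north):
u_g = −(1/(fρ)) ∂P/∂y,  v_g = (1/(fρ)) ∂P/∂x
u_g = −(2.8×10⁻³)/(6.39×10⁻⁵ × 1.18) = −37.1 m/s;  v_g = (1.0×10⁻³)/(6.39×10⁻⁵ × 1.18) = 13.3 m/s
|V_g| = √(u_g² + v_g²) = 39.4 m/s

39.4 m/s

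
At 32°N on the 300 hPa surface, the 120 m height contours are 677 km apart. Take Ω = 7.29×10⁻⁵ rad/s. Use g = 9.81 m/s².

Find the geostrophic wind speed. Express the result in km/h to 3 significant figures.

Coriolis parameter at 32°N:
f = 2Ω sin φ = 2 × 7.29×10⁻⁵ × sin 32° = 7.73×10⁻⁵ s⁻¹
Height gradient: |∂Z/∂n| = 120 m / 677000 m = 1.77×10⁻⁴
On a pressure surface, geostrophic balance gives V_g = (g/f)|∂Z/∂n|:
V_g = 9.81 × 1.77×10⁻⁴ / 7.73×10⁻⁵ = 22.5 m/s
Converting: 22.5 m/s × 3.6 = 81.0 km/h

81.0 km/h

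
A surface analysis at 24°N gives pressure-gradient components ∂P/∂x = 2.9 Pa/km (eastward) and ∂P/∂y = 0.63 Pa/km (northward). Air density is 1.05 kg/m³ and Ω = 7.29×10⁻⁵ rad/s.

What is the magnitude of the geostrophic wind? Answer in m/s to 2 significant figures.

48 m/s

Coriolis parameter at 24°N:
f = 2Ω sin φ = 2 × 7.29×10⁻⁵ × sin 24° = 5.93×10⁻⁵ s⁻¹
Component geostrophic relations (x east, y north):
u_g = −(1/(fρ)) ∂P/∂y,  v_g = (1/(fρ)) ∂P/∂x
u_g = −(0.63×10⁻³)/(5.93×10⁻⁵ × 1.05) = −10.1 m/s;  v_g = (2.9×10⁻³)/(5.93×10⁻⁵ × 1.05) = 46.6 m/s
|V_g| = √(u_g² + v_g²) = 47.7 m/s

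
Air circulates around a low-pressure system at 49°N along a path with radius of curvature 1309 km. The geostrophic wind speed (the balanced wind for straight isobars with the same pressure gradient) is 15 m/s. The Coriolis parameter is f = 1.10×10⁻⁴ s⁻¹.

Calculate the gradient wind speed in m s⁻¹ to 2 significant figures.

Around a low, centrifugal force acts outward with Coriolis, so pressure-gradient force balances both:
(1/ρ)|∂P/∂n| = fV + V²/R  →  V² + fR·V − fR·V_g = 0
With fR = 1.10×10⁻⁴ × 1309×10³ m = 144 m/s:
V = [−fR + √((fR)² + 4 fR V_g)]/2 = [−144 + √(144² + 4×144×15)]/2 = 13.7 m/s
Subgeostrophic (V < V_g = 15 m/s), as expected around a low.

14 m s⁻¹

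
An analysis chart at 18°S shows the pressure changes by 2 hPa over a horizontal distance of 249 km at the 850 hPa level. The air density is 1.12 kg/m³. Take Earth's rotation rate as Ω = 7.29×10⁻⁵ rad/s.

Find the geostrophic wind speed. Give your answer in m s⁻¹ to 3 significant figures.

Coriolis parameter at 18°S:
f = 2Ω sin φ = 2 × 7.29×10⁻⁵ × sin 18° = 4.51×10⁻⁵ s⁻¹
Pressure gradient: |∂P/∂n| = 200 Pa / 249000 m = 8.03×10⁻⁴ Pa/m
Geostrophic balance (pressure-gradient force = Coriolis force):
V_g = (1/(fρ)) |∂P/∂n| = 8.03×10⁻⁴ / (4.51×10⁻⁵ × 1.12) = 15.9 m/s

15.9 m s⁻¹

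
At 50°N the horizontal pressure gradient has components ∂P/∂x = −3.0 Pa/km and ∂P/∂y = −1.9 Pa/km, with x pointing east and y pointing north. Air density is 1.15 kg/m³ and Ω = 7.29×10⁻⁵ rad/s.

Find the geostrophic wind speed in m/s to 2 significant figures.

Coriolis parameter at 50°N:
f = 2Ω sin φ = 2 × 7.29×10⁻⁵ × sin 50° = 1.12×10⁻⁴ s⁻¹
Component geostrophic relations (x east, y north):
u_g = −(1/(fρ)) ∂P/∂y,  v_g = (1/(fρ)) ∂P/∂x
u_g = −(−1.9×10⁻³)/(1.12×10⁻⁴ × 1.15) = 14.8 m/s;  v_g = (−3.0×10⁻³)/(1.12×10⁻⁴ × 1.15) = −23.4 m/s
|V_g| = √(u_g² + v_g²) = 27.6 m/s

28 m/s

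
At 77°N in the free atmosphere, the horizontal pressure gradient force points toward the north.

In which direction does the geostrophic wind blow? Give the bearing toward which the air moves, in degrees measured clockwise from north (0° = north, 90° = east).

The pressure-gradient force points toward the north (bearing 000°).
Geostrophic balance: in the Northern Hemisphere the Coriolis force deflects motion to the right, so the geostrophic wind blows 90° to the right of the pressure-gradient force (low pressure on the left).
Rotating 000° by 90° clockwise gives 090° — the wind blows toward the east.

090°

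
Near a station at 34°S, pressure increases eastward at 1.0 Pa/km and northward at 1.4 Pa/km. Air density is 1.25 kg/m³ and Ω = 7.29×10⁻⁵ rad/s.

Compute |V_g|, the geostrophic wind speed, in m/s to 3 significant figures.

Coriolis parameter at 34°S:
f = 2Ω sin φ = 2 × 7.29×10⁻⁵ × sin 34° = 8.15×10⁻⁵ s⁻¹
In the Southern Hemisphere f is negative: f = −8.15×10⁻⁵ s⁻¹.
Component geostrophic relations (x east, y north):
u_g = −(1/(fρ)) ∂P/∂y,  v_g = (1/(fρ)) ∂P/∂x
u_g = −(1.4×10⁻³)/(−8.15×10⁻⁵ × 1.25) = 13.7 m/s;  v_g = (1.0×10⁻³)/(−8.15×10⁻⁵ × 1.25) = −9.81 m/s
|V_g| = √(u_g² + v_g²) = 16.9 m/s

16.9 m/s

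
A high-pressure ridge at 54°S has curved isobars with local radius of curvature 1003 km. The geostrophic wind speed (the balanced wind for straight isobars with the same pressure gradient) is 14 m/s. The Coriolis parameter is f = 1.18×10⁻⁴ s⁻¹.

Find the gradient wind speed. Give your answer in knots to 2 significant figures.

32 knots

Around a high, pressure-gradient force acts outward with centrifugal, so Coriolis balances both:
fV = (1/ρ)|∂P/∂n| + V²/R  →  V² − fR·V + fR·V_g = 0
With fR = 1.18×10⁻⁴ × 1003×10³ m = 118 m/s:
V = [fR − √((fR)² − 4 fR V_g)]/2 = [118 − √(118² − 4×118×14)]/2 = 16.2 m/s
Supergeostrophic (V > V_g = 14 m/s), as expected around a high.
Converting: 16.2 m/s × 1.944 = 32 knots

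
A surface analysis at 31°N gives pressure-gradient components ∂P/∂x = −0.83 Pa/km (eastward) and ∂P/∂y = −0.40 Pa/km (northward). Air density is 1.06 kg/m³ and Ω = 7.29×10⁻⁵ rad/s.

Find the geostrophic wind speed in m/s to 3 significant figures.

Coriolis parameter at 31°N:
f = 2Ω sin φ = 2 × 7.29×10⁻⁵ × sin 31° = 7.51×10⁻⁵ s⁻¹
Component geostrophic relations (x east, y north):
u_g = −(1/(fρ)) ∂P/∂y,  v_g = (1/(fρ)) ∂P/∂x
u_g = −(−0.40×10⁻³)/(7.51×10⁻⁵ × 1.06) = 5.03 m/s;  v_g = (−0.83×10⁻³)/(7.51×10⁻⁵ × 1.06) = −10.4 m/s
|V_g| = √(u_g² + v_g²) = 11.6 m/s

11.6 m/s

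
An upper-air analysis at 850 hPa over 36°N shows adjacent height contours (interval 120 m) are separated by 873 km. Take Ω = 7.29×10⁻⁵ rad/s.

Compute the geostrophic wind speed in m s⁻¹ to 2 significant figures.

Coriolis parameter at 36°N:
f = 2Ω sin φ = 2 × 7.29×10⁻⁵ × sin 36° = 8.57×10⁻⁵ s⁻¹
Height gradient: |∂Z/∂n| = 120 m / 873000 m = 1.37×10⁻⁴
On a pressure surface, geostrophic balance gives V_g = (g/f)|∂Z/∂n|:
V_g = 9.81 × 1.37×10⁻⁴ / 8.57×10⁻⁵ = 15.7 m/s

16 m s⁻¹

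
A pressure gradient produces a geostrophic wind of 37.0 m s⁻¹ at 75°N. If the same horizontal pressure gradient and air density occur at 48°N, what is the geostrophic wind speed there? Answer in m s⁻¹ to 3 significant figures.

With the same pressure gradient and density, V_g ∝ 1/f ∝ 1/sin φ.
V₂ = V₁ · sin φ₁ / sin φ₂ = 37.0 × sin 75° / sin 48°
V₂ = 37.0 × 0.9659/0.7431 = 48.1 m s⁻¹

48.1 m s⁻¹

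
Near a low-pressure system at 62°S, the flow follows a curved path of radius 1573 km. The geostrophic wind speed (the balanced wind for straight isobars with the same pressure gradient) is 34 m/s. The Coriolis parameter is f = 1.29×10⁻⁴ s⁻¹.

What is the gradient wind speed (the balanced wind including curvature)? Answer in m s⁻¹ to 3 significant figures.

29.7 m s⁻¹

Around a low, centrifugal force acts outward with Coriolis, so pressure-gradient force balances both:
(1/ρ)|∂P/∂n| = fV + V²/R  →  V² + fR·V − fR·V_g = 0
With fR = 1.29×10⁻⁴ × 1573×10³ m = 203 m/s:
V = [−fR + √((fR)² + 4 fR V_g)]/2 = [−203 + √(203² + 4×203×34)]/2 = 29.7 m/s
Subgeostrophic (V < V_g = 34 m/s), as expected around a low.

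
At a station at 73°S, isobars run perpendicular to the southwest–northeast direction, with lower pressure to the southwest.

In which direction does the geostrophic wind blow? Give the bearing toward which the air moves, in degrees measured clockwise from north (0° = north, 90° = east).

135°

The pressure-gradient force points toward the southwest (bearing 225°).
Geostrophic balance: in the Southern Hemisphere the Coriolis force deflects motion to the left, so the geostrophic wind blows 90° to the left of the pressure-gradient force (low pressure on the right).
Rotating 225° by 90° counterclockwise gives 135° — the wind blows toward the southeast.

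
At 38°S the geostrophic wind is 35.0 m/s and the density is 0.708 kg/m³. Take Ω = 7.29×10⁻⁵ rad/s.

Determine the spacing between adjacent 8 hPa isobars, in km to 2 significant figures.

360 km

Coriolis parameter at 38°S:
f = 2Ω sin φ = 2 × 7.29×10⁻⁵ × sin 38° = 8.98×10⁻⁵ s⁻¹
Geostrophic balance rearranged: |∂P/∂n| = f ρ V_g
|∂P/∂n| = 8.98×10⁻⁵ × 0.708 × 35.0 = 2.22×10⁻³ Pa/m
Isobar spacing: Δn = ΔP/|∂P/∂n| = 800 Pa / 2.22×10⁻³ Pa/m = 359658 m ≈ 360 km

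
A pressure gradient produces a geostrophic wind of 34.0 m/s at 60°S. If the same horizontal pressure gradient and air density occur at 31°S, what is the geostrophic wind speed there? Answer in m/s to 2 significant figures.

With the same pressure gradient and density, V_g ∝ 1/f ∝ 1/sin φ.
V₂ = V₁ · sin φ₁ / sin φ₂ = 34.0 × sin 60° / sin 31°
V₂ = 34.0 × 0.8660/0.5150 = 57 m/s

57 m/s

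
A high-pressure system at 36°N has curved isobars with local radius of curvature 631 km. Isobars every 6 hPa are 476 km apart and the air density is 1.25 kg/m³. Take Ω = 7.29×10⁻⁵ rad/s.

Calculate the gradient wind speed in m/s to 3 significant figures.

Coriolis parameter at 36°N:
f = 2Ω sin φ = 2 × 7.29×10⁻⁵ × sin 36° = 8.57×10⁻⁵ s⁻¹
Pressure gradient: |∂P/∂n| = 600 Pa / 476000 m = 1.26×10⁻³ Pa/m
Geostrophic speed: V_g = |∂P/∂n|/(fρ) = 1.26×10⁻³/(8.57×10⁻⁵ × 1.25) = 11.8 m/s
Around a high, pressure-gradient force acts outward with centrifugal, so Coriolis balances both:
fV = (1/ρ)|∂P/∂n| + V²/R  →  V² − fR·V + fR·V_g = 0
With fR = 8.57×10⁻⁵ × 631×10³ m = 54.1 m/s:
V = [fR − √((fR)² − 4 fR V_g)]/2 = [54.1 − √(54.1² − 4×54.1×11.8)]/2 = 17.3 m/s
Supergeostrophic (V > V_g = 11.8 m/s), as expected around a high.

17.3 m/s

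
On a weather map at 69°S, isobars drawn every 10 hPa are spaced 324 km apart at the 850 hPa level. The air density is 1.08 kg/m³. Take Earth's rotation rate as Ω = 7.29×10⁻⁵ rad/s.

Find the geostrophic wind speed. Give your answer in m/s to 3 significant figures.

Coriolis parameter at 69°S:
f = 2Ω sin φ = 2 × 7.29×10⁻⁵ × sin 69° = 1.36×10⁻⁴ s⁻¹
Pressure gradient: |∂P/∂n| = 1000 Pa / 324000 m = 3.09×10⁻³ Pa/m
Geostrophic balance (pressure-gradient force = Coriolis force):
V_g = (1/(fρ)) |∂P/∂n| = 3.09×10⁻³ / (1.36×10⁻⁴ × 1.08) = 21.0 m/s

21.0 m/s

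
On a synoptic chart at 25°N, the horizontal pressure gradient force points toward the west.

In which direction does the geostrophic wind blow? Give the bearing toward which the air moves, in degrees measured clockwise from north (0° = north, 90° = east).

The pressure-gradient force points toward the west (bearing 270°).
Geostrophic balance: in the Northern Hemisphere the Coriolis force deflects motion to the right, so the geostrophic wind blows 90° to the right of the pressure-gradient force (low pressure on the left).
Rotating 270° by 90° clockwise gives 000° — the wind blows toward the north.

000°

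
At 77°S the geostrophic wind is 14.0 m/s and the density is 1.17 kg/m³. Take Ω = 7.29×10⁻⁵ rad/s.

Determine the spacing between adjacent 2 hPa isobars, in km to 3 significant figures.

Coriolis parameter at 77°S:
f = 2Ω sin φ = 2 × 7.29×10⁻⁵ × sin 77° = 1.42×10⁻⁴ s⁻¹
Geostrophic balance rearranged: |∂P/∂n| = f ρ V_g
|∂P/∂n| = 1.42×10⁻⁴ × 1.17 × 14.0 = 2.33×10⁻³ Pa/m
Isobar spacing: Δn = ΔP/|∂P/∂n| = 200 Pa / 2.33×10⁻³ Pa/m = 85948 m ≈ 85.9 km

85.9 km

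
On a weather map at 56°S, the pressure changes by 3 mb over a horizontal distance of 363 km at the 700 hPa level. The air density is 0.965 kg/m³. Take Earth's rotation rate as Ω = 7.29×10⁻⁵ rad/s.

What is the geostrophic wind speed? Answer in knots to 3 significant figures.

13.8 knots

Coriolis parameter at 56°S:
f = 2Ω sin φ = 2 × 7.29×10⁻⁵ × sin 56° = 1.21×10⁻⁴ s⁻¹
Pressure gradient: |∂P/∂n| = 300 Pa / 363000 m = 8.26×10⁻⁴ Pa/m
Geostrophic balance (pressure-gradient force = Coriolis force):
V_g = (1/(fρ)) |∂P/∂n| = 8.26×10⁻⁴ / (1.21×10⁻⁴ × 0.965) = 7.09 m/s
Converting: 7.09 m/s × 1.944 = 13.8 knots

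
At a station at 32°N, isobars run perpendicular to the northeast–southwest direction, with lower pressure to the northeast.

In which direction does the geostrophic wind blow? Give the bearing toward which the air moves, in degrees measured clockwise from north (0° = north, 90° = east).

135°

The pressure-gradient force points toward the northeast (bearing 045°).
Geostrophic balance: in the Northern Hemisphere the Coriolis force deflects motion to the right, so the geostrophic wind blows 90° to the right of the pressure-gradient force (low pressure on the left).
Rotating 045° by 90° clockwise gives 135° — the wind blows toward the southeast.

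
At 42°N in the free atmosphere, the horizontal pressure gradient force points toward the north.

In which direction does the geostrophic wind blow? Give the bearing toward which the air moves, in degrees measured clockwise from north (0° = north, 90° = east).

The pressure-gradient force points toward the north (bearing 000°).
Geostrophic balance: in the Northern Hemisphere the Coriolis force deflects motion to the right, so the geostrophic wind blows 90° to the right of the pressure-gradient force (low pressure on the left).
Rotating 000° by 90° clockwise gives 090° — the wind blows toward the east.

090°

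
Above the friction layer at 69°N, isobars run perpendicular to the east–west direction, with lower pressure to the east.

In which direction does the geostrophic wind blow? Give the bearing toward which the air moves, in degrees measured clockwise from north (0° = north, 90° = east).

The pressure-gradient force points toward the east (bearing 090°).
Geostrophic balance: in the Northern Hemisphere the Coriolis force deflects motion to the right, so the geostrophic wind blows 90° to the right of the pressure-gradient force (low pressure on the left).
Rotating 090° by 90° clockwise gives 180° — the wind blows toward the south.

180°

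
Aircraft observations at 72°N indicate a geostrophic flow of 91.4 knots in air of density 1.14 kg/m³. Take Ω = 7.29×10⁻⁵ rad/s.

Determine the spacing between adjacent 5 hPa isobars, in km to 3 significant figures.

Coriolis parameter at 72°N:
f = 2Ω sin φ = 2 × 7.29×10⁻⁵ × sin 72° = 1.39×10⁻⁴ s⁻¹
Wind speed in SI: 91.4 knots = 47.0 m/s
Geostrophic balance rearranged: |∂P/∂n| = f ρ V_g
|∂P/∂n| = 1.39×10⁻⁴ × 1.14 × 47.0 = 7.43×10⁻³ Pa/m
Isobar spacing: Δn = ΔP/|∂P/∂n| = 500 Pa / 7.43×10⁻³ Pa/m = 67269 m ≈ 67.3 km

67.3 km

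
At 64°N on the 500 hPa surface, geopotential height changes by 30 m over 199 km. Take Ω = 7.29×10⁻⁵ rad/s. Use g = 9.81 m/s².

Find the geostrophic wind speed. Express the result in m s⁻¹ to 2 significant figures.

11 m s⁻¹

Coriolis parameter at 64°N:
f = 2Ω sin φ = 2 × 7.29×10⁻⁵ × sin 64° = 1.31×10⁻⁴ s⁻¹
Height gradient: |∂Z/∂n| = 30 m / 199000 m = 1.51×10⁻⁴
On a pressure surface, geostrophic balance gives V_g = (g/f)|∂Z/∂n|:
V_g = 9.81 × 1.51×10⁻⁴ / 1.31×10⁻⁴ = 11.3 m/s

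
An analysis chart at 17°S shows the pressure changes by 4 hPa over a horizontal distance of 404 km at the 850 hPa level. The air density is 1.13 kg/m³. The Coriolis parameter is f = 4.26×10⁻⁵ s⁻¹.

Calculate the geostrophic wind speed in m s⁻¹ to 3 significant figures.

Pressure gradient: |∂P/∂n| = 400 Pa / 404000 m = 9.90×10⁻⁴ Pa/m
Geostrophic balance (pressure-gradient force = Coriolis force):
V_g = (1/(fρ)) |∂P/∂n| = 9.90×10⁻⁴ / (4.26×10⁻⁵ × 1.13) = 20.6 m/s

20.6 m s⁻¹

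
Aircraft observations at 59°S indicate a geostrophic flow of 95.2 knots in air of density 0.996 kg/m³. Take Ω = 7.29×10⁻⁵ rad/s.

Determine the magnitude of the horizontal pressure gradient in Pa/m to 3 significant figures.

6.10×10⁻³ Pa/m

Coriolis parameter at 59°S:
f = 2Ω sin φ = 2 × 7.29×10⁻⁵ × sin 59° = 1.25×10⁻⁴ s⁻¹
Wind speed in SI: 95.2 knots = 49.0 m/s
Geostrophic balance rearranged: |∂P/∂n| = f ρ V_g
|∂P/∂n| = 1.25×10⁻⁴ × 0.996 × 49.0 = 6.10×10⁻³ Pa/m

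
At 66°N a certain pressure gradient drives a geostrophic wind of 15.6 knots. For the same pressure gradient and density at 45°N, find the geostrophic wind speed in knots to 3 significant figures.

With the same pressure gradient and density, V_g ∝ 1/f ∝ 1/sin φ.
V₂ = V₁ · sin φ₁ / sin φ₂ = 15.6 × sin 66° / sin 45°
V₂ = 15.6 × 0.9135/0.7071 = 20.2 knots

20.2 knots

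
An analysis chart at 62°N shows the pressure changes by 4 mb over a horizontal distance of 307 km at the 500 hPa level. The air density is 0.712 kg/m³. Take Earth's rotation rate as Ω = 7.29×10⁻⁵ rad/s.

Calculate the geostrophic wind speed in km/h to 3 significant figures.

51.2 km/h

Coriolis parameter at 62°N:
f = 2Ω sin φ = 2 × 7.29×10⁻⁵ × sin 62° = 1.29×10⁻⁴ s⁻¹
Pressure gradient: |∂P/∂n| = 400 Pa / 307000 m = 1.30×10⁻³ Pa/m
Geostrophic balance (pressure-gradient force = Coriolis force):
V_g = (1/(fρ)) |∂P/∂n| = 1.30×10⁻³ / (1.29×10⁻⁴ × 0.712) = 14.2 m/s
Converting: 14.2 m/s × 3.6 = 51.2 km/h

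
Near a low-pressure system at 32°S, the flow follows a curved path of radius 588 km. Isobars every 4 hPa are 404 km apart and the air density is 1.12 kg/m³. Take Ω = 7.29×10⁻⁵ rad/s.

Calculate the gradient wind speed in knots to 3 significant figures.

Coriolis parameter at 32°S:
f = 2Ω sin φ = 2 × 7.29×10⁻⁵ × sin 32° = 7.73×10⁻⁵ s⁻¹
Pressure gradient: |∂P/∂n| = 400 Pa / 404000 m = 9.90×10⁻⁴ Pa/m
Geostrophic speed: V_g = |∂P/∂n|/(fρ) = 9.90×10⁻⁴/(7.73×10⁻⁵ × 1.12) = 11.4 m/s
Around a low, centrifugal force acts outward with Coriolis, so pressure-gradient force balances both:
(1/ρ)|∂P/∂n| = fV + V²/R  →  V² + fR·V − fR·V_g = 0
With fR = 7.73×10⁻⁵ × 588×10³ m = 45.4 m/s:
V = [−fR + √((fR)² + 4 fR V_g)]/2 = [−45.4 + √(45.4² + 4×45.4×11.4)]/2 = 9.47 m/s
Subgeostrophic (V < V_g = 11.4 m/s), as expected around a low.
Converting: 9.47 m/s × 1.944 = 18.4 knots

18.4 knots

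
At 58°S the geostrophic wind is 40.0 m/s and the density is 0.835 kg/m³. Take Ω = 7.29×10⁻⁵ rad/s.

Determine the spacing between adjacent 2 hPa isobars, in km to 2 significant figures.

Coriolis parameter at 58°S:
f = 2Ω sin φ = 2 × 7.29×10⁻⁵ × sin 58° = 1.24×10⁻⁴ s⁻¹
Geostrophic balance rearranged: |∂P/∂n| = f ρ V_g
|∂P/∂n| = 1.24×10⁻⁴ × 0.835 × 40.0 = 4.13×10⁻³ Pa/m
Isobar spacing: Δn = ΔP/|∂P/∂n| = 200 Pa / 4.13×10⁻³ Pa/m = 48429 m ≈ 48 km

48 km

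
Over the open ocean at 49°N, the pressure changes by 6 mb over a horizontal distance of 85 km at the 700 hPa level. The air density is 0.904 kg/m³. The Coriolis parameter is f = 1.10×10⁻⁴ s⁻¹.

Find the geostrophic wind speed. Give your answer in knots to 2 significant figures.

140 knots

Pressure gradient: |∂P/∂n| = 600 Pa / 85000 m = 7.06×10⁻³ Pa/m
Geostrophic balance (pressure-gradient force = Coriolis force):
V_g = (1/(fρ)) |∂P/∂n| = 7.06×10⁻³ / (1.10×10⁻⁴ × 0.904) = 71.0 m/s
Converting: 71.0 m/s × 1.944 = 140 knots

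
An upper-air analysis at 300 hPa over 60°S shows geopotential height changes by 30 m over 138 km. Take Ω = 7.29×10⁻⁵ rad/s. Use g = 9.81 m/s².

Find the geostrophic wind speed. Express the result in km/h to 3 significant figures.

60.8 km/h

Coriolis parameter at 60°S:
f = 2Ω sin φ = 2 × 7.29×10⁻⁵ × sin 60° = 1.26×10⁻⁴ s⁻¹
Height gradient: |∂Z/∂n| = 30 m / 138000 m = 2.17×10⁻⁴
On a pressure surface, geostrophic balance gives V_g = (g/f)|∂Z/∂n|:
V_g = 9.81 × 2.17×10⁻⁴ / 1.26×10⁻⁴ = 16.9 m/s
Converting: 16.9 m/s × 3.6 = 60.8 km/h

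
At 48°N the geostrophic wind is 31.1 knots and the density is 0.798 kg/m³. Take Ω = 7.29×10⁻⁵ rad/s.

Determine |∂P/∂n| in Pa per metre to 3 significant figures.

Coriolis parameter at 48°N:
f = 2Ω sin φ = 2 × 7.29×10⁻⁵ × sin 48° = 1.08×10⁻⁴ s⁻¹
Wind speed in SI: 31.1 knots = 16.0 m/s
Geostrophic balance rearranged: |∂P/∂n| = f ρ V_g
|∂P/∂n| = 1.08×10⁻⁴ × 0.798 × 16.0 = 1.38×10⁻³ Pa/m

1.38×10⁻³ Pa/m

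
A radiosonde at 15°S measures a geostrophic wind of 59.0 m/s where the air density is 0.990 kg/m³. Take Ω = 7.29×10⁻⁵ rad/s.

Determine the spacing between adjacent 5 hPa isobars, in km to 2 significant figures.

Coriolis parameter at 15°S:
f = 2Ω sin φ = 2 × 7.29×10⁻⁵ × sin 15° = 3.77×10⁻⁵ s⁻¹
Geostrophic balance rearranged: |∂P/∂n| = f ρ V_g
|∂P/∂n| = 3.77×10⁻⁵ × 0.990 × 59.0 = 2.20×10⁻³ Pa/m
Isobar spacing: Δn = ΔP/|∂P/∂n| = 500 Pa / 2.20×10⁻³ Pa/m = 226845 m ≈ 230 km

230 km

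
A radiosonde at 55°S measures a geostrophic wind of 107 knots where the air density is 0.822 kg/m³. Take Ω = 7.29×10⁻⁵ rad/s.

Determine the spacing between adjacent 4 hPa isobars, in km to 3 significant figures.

Coriolis parameter at 55°S:
f = 2Ω sin φ = 2 × 7.29×10⁻⁵ × sin 55° = 1.19×10⁻⁴ s⁻¹
Wind speed in SI: 107 knots = 55.0 m/s
Geostrophic balance rearranged: |∂P/∂n| = f ρ V_g
|∂P/∂n| = 1.19×10⁻⁴ × 0.822 × 55.0 = 5.40×10⁻³ Pa/m
Isobar spacing: Δn = ΔP/|∂P/∂n| = 400 Pa / 5.40×10⁻³ Pa/m = 74019 m ≈ 74.0 km

74.0 km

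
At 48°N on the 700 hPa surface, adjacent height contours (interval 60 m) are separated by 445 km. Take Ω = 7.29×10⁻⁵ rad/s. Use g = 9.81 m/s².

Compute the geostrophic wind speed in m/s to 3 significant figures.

Coriolis parameter at 48°N:
f = 2Ω sin φ = 2 × 7.29×10⁻⁵ × sin 48° = 1.08×10⁻⁴ s⁻¹
Height gradient: |∂Z/∂n| = 60 m / 445000 m = 1.35×10⁻⁴
On a pressure surface, geostrophic balance gives V_g = (g/f)|∂Z/∂n|:
V_g = 9.81 × 1.35×10⁻⁴ / 1.08×10⁻⁴ = 12.2 m/s

12.2 m/s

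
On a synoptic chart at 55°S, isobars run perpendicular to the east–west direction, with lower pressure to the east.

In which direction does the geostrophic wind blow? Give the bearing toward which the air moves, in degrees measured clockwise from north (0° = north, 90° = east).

000°

The pressure-gradient force points toward the east (bearing 090°).
Geostrophic balance: in the Southern Hemisphere the Coriolis force deflects motion to the left, so the geostrophic wind blows 90° to the left of the pressure-gradient force (low pressure on the right).
Rotating 090° by 90° counterclockwise gives 000° — the wind blows toward the north.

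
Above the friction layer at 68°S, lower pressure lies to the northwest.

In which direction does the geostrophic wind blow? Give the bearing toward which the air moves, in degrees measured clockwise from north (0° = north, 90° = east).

225°

The pressure-gradient force points toward the northwest (bearing 315°).
Geostrophic balance: in the Southern Hemisphere the Coriolis force deflects motion to the left, so the geostrophic wind blows 90° to the left of the pressure-gradient force (low pressure on the right).
Rotating 315° by 90° counterclockwise gives 225° — the wind blows toward the southwest.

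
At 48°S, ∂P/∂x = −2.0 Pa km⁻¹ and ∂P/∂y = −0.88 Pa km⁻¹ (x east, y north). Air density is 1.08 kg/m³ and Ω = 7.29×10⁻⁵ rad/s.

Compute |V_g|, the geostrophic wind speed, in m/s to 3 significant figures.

18.7 m/s

Coriolis parameter at 48°S:
f = 2Ω sin φ = 2 × 7.29×10⁻⁵ × sin 48° = 1.08×10⁻⁴ s⁻¹
In the Southern Hemisphere f is negative: f = −1.08×10⁻⁴ s⁻¹.
Component geostrophic relations (x east, y north):
u_g = −(1/(fρ)) ∂P/∂y,  v_g = (1/(fρ)) ∂P/∂x
u_g = −(−0.88×10⁻³)/(−1.08×10⁻⁴ × 1.08) = −7.52 m/s;  v_g = (−2.0×10⁻³)/(−1.08×10⁻⁴ × 1.08) = 17.1 m/s
|V_g| = √(u_g² + v_g²) = 18.7 m/s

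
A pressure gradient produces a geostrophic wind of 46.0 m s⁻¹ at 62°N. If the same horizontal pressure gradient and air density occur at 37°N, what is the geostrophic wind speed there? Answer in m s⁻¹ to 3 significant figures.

67.5 m s⁻¹

With the same pressure gradient and density, V_g ∝ 1/f ∝ 1/sin φ.
V₂ = V₁ · sin φ₁ / sin φ₂ = 46.0 × sin 62° / sin 37°
V₂ = 46.0 × 0.8829/0.6018 = 67.5 m s⁻¹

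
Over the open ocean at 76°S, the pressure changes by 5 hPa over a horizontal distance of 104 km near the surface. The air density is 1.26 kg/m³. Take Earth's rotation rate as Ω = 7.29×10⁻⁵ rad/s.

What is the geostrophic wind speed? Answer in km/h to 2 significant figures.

Coriolis parameter at 76°S:
f = 2Ω sin φ = 2 × 7.29×10⁻⁵ × sin 76° = 1.41×10⁻⁴ s⁻¹
Pressure gradient: |∂P/∂n| = 500 Pa / 104000 m = 4.81×10⁻³ Pa/m
Geostrophic balance (pressure-gradient force = Coriolis force):
V_g = (1/(fρ)) |∂P/∂n| = 4.81×10⁻³ / (1.41×10⁻⁴ × 1.26) = 27.0 m/s
Converting: 27.0 m/s × 3.6 = 97 km/h

97 km/h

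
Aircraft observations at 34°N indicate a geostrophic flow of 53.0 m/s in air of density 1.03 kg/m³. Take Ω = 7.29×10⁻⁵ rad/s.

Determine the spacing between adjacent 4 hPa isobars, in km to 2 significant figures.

90 km

Coriolis parameter at 34°N:
f = 2Ω sin φ = 2 × 7.29×10⁻⁵ × sin 34° = 8.15×10⁻⁵ s⁻¹
Geostrophic balance rearranged: |∂P/∂n| = f ρ V_g
|∂P/∂n| = 8.15×10⁻⁵ × 1.03 × 53.0 = 4.45×10⁻³ Pa/m
Isobar spacing: Δn = ΔP/|∂P/∂n| = 400 Pa / 4.45×10⁻³ Pa/m = 89873 m ≈ 90 km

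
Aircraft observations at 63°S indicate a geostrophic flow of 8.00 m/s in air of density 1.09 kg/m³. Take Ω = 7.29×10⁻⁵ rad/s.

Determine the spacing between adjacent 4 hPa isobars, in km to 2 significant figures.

Coriolis parameter at 63°S:
f = 2Ω sin φ = 2 × 7.29×10⁻⁵ × sin 63° = 1.30×10⁻⁴ s⁻¹
Geostrophic balance rearranged: |∂P/∂n| = f ρ V_g
|∂P/∂n| = 1.30×10⁻⁴ × 1.09 × 8.00 = 1.13×10⁻³ Pa/m
Isobar spacing: Δn = ΔP/|∂P/∂n| = 400 Pa / 1.13×10⁻³ Pa/m = 353106 m ≈ 350 km

350 km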